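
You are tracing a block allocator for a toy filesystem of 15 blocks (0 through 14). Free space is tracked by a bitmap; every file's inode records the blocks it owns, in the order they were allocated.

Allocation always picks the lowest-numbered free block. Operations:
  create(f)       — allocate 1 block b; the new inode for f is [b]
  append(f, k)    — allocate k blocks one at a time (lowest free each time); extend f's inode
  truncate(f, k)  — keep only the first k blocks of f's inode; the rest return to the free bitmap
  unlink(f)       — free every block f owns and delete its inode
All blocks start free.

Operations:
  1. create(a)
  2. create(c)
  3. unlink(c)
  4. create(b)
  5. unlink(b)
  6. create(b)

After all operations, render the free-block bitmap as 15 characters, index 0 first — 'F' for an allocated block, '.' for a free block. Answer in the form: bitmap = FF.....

bitmap = FF.............

create(a): bitmap=F.............. | a=[0]
create(c): bitmap=FF............. | a=[0] c=[1]
unlink(c): bitmap=F.............. | a=[0]
create(b): bitmap=FF............. | a=[0] b=[1]
unlink(b): bitmap=F.............. | a=[0]
create(b): bitmap=FF............. | a=[0] b=[1]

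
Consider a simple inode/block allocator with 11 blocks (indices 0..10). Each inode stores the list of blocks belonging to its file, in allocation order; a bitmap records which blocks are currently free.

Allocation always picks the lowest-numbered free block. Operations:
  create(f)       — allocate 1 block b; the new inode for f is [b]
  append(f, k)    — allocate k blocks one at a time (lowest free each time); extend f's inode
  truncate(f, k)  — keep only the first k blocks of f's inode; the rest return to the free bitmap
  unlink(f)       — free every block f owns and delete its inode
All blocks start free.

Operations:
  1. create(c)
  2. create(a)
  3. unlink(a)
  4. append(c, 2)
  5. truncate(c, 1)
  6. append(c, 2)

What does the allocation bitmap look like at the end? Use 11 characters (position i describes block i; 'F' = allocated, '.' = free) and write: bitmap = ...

[1] create(c) — c=0 (map F..........)
[2] create(a) — a=1 c=0 (map FF.........)
[3] unlink(a) — c=0 (map F..........)
[4] append(c, 2) — c=0,1,2 (map FFF........)
[5] truncate(c, 1) — c=0 (map F..........)
[6] append(c, 2) — c=0,1,2 (map FFF........)

bitmap = FFF........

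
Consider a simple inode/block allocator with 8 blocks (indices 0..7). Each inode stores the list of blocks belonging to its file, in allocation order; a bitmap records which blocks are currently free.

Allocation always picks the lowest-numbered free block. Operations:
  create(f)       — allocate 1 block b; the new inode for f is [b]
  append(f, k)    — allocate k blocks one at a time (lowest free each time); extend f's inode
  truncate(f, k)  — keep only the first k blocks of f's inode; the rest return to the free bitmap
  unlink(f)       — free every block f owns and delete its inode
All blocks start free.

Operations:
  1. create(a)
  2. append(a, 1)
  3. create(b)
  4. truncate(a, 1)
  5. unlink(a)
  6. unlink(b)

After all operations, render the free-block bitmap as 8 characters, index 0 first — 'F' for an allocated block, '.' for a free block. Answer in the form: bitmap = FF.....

bitmap = ........

  1. create(a)  ⇒  F.......  {a→[0]}
  2. append(a, 1)  ⇒  FF......  {a→[0, 1]}
  3. create(b)  ⇒  FFF.....  {a→[0, 1]; b→[2]}
  4. truncate(a, 1)  ⇒  F.F.....  {a→[0]; b→[2]}
  5. unlink(a)  ⇒  ..F.....  {b→[2]}
  6. unlink(b)  ⇒  ........  {}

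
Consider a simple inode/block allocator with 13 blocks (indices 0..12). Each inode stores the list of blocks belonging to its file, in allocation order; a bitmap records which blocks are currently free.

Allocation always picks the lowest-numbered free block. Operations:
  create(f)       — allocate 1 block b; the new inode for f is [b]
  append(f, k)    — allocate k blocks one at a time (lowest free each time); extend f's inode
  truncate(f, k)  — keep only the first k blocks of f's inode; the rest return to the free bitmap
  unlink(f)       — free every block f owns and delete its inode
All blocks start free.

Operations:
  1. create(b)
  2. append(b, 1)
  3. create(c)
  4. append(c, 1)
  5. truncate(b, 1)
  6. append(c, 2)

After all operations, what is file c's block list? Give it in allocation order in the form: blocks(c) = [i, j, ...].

blocks(c) = [2, 3, 1, 4]

after create(b) → b:[0]  free=[F............]
after append(b, 1) → b:[0, 1]  free=[FF...........]
after create(c) → b:[0, 1], c:[2]  free=[FFF..........]
after append(c, 1) → b:[0, 1], c:[2, 3]  free=[FFFF.........]
after truncate(b, 1) → b:[0], c:[2, 3]  free=[F.FF.........]
after append(c, 2) → b:[0], c:[2, 3, 1, 4]  free=[FFFFF........]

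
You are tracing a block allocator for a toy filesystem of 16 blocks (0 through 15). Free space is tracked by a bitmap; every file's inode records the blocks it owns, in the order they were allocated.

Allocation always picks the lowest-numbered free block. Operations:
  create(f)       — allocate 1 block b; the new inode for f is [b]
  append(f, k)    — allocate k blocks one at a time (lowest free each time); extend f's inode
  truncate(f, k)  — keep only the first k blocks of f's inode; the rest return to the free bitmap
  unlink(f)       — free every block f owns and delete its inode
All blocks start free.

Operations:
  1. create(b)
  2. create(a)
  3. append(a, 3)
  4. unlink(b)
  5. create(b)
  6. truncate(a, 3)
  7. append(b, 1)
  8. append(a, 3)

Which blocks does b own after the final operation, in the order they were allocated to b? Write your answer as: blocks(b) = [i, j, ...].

blocks(b) = [0, 4]

[1] create(b) — b=0 (map F...............)
[2] create(a) — a=1 b=0 (map FF..............)
[3] append(a, 3) — a=1,2,3,4 b=0 (map FFFFF...........)
[4] unlink(b) — a=1,2,3,4 (map .FFFF...........)
[5] create(b) — a=1,2,3,4 b=0 (map FFFFF...........)
[6] truncate(a, 3) — a=1,2,3 b=0 (map FFFF............)
[7] append(b, 1) — a=1,2,3 b=0,4 (map FFFFF...........)
[8] append(a, 3) — a=1,2,3,5,6,7 b=0,4 (map FFFFFFFF........)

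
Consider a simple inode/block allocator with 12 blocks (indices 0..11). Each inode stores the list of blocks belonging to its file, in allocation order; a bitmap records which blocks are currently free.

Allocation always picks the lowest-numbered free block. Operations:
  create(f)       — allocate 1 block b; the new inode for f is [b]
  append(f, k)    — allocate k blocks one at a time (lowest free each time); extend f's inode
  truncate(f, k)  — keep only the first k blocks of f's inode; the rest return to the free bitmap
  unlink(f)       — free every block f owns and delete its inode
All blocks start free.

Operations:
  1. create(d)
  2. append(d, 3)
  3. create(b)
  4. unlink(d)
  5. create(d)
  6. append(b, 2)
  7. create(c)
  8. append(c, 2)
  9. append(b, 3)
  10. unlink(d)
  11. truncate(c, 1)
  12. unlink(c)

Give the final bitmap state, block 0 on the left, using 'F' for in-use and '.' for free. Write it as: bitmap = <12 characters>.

[1] create(d) — d=0 (map F...........)
[2] append(d, 3) — d=0,1,2,3 (map FFFF........)
[3] create(b) — b=4 d=0,1,2,3 (map FFFFF.......)
[4] unlink(d) — b=4 (map ....F.......)
[5] create(d) — b=4 d=0 (map F...F.......)
[6] append(b, 2) — b=4,1,2 d=0 (map FFF.F.......)
[7] create(c) — b=4,1,2 c=3 d=0 (map FFFFF.......)
[8] append(c, 2) — b=4,1,2 c=3,5,6 d=0 (map FFFFFFF.....)
[9] append(b, 3) — b=4,1,2,7,8,9 c=3,5,6 d=0 (map FFFFFFFFFF..)
[10] unlink(d) — b=4,1,2,7,8,9 c=3,5,6 (map .FFFFFFFFF..)
[11] truncate(c, 1) — b=4,1,2,7,8,9 c=3 (map .FFFF..FFF..)
[12] unlink(c) — b=4,1,2,7,8,9 (map .FF.F..FFF..)

bitmap = .FF.F..FFF..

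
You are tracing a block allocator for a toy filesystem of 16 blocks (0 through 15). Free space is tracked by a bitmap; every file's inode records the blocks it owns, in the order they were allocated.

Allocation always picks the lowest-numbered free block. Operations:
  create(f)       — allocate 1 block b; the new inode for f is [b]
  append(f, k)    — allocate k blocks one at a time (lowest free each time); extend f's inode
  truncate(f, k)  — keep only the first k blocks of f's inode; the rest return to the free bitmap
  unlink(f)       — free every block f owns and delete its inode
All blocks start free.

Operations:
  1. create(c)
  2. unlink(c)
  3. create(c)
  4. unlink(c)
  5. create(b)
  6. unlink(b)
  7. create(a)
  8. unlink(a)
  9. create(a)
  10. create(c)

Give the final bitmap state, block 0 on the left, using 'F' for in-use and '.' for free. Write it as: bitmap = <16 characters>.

after create(c) → c:[0]  free=[F...............]
after unlink(c) →   free=[................]
after create(c) → c:[0]  free=[F...............]
after unlink(c) →   free=[................]
after create(b) → b:[0]  free=[F...............]
after unlink(b) →   free=[................]
after create(a) → a:[0]  free=[F...............]
after unlink(a) →   free=[................]
after create(a) → a:[0]  free=[F...............]
after create(c) → a:[0], c:[1]  free=[FF..............]

bitmap = FF..............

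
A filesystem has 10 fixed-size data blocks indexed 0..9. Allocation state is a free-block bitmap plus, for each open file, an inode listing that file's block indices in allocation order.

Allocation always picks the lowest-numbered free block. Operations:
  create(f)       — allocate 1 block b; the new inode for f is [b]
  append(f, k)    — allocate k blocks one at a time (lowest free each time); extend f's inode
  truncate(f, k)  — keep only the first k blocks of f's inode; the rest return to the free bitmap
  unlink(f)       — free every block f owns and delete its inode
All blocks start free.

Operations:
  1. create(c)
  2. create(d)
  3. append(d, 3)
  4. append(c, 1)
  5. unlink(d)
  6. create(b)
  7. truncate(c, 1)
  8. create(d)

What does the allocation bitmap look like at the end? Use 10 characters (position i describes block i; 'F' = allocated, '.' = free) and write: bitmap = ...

bitmap = FFF.......

after create(c) → c:[0]  free=[F.........]
after create(d) → c:[0], d:[1]  free=[FF........]
after append(d, 3) → c:[0], d:[1, 2, 3, 4]  free=[FFFFF.....]
after append(c, 1) → c:[0, 5], d:[1, 2, 3, 4]  free=[FFFFFF....]
after unlink(d) → c:[0, 5]  free=[F....F....]
after create(b) → b:[1], c:[0, 5]  free=[FF...F....]
after truncate(c, 1) → b:[1], c:[0]  free=[FF........]
after create(d) → b:[1], c:[0], d:[2]  free=[FFF.......]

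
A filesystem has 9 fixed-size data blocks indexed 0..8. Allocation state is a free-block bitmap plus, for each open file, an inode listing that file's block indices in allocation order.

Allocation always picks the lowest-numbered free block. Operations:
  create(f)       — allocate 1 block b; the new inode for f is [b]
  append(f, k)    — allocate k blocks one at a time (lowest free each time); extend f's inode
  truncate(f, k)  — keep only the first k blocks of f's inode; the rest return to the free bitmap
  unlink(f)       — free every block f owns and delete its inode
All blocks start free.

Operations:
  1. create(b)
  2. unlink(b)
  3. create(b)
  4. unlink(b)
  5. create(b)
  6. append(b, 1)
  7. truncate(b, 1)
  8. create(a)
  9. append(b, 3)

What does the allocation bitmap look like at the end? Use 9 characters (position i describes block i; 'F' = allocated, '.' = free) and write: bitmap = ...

bitmap = FFFFF....

[1] create(b) — b=0 (map F........)
[2] unlink(b) —  (map .........)
[3] create(b) — b=0 (map F........)
[4] unlink(b) —  (map .........)
[5] create(b) — b=0 (map F........)
[6] append(b, 1) — b=0,1 (map FF.......)
[7] truncate(b, 1) — b=0 (map F........)
[8] create(a) — a=1 b=0 (map FF.......)
[9] append(b, 3) — a=1 b=0,2,3,4 (map FFFFF....)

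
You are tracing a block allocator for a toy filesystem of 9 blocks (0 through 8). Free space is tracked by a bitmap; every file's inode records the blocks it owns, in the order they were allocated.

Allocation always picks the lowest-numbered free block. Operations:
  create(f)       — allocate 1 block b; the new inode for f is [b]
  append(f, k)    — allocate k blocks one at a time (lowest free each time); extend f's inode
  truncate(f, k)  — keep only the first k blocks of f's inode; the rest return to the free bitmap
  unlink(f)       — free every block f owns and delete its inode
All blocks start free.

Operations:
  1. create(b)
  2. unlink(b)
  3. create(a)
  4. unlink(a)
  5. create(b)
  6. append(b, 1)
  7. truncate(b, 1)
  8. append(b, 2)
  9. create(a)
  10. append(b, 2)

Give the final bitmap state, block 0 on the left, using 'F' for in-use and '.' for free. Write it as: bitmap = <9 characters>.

  1. create(b)  ⇒  F........  {b→[0]}
  2. unlink(b)  ⇒  .........  {}
  3. create(a)  ⇒  F........  {a→[0]}
  4. unlink(a)  ⇒  .........  {}
  5. create(b)  ⇒  F........  {b→[0]}
  6. append(b, 1)  ⇒  FF.......  {b→[0, 1]}
  7. truncate(b, 1)  ⇒  F........  {b→[0]}
  8. append(b, 2)  ⇒  FFF......  {b→[0, 1, 2]}
  9. create(a)  ⇒  FFFF.....  {a→[3]; b→[0, 1, 2]}
  10. append(b, 2)  ⇒  FFFFFF...  {a→[3]; b→[0, 1, 2, 4, 5]}

bitmap = FFFFFF...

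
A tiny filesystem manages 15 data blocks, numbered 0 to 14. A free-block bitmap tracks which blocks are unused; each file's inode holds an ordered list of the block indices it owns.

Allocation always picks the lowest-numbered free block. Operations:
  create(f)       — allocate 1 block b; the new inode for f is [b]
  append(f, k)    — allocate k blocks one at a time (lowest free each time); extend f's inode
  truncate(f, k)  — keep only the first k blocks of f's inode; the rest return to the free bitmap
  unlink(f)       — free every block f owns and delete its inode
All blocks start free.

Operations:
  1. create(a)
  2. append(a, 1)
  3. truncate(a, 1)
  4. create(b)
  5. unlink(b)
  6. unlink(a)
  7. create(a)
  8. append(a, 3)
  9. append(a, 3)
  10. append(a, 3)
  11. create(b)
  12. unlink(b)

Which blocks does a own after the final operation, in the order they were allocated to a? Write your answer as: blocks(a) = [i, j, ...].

blocks(a) = [0, 1, 2, 3, 4, 5, 6, 7, 8, 9]

create(a): bitmap=F.............. | a=[0]
append(a, 1): bitmap=FF............. | a=[0, 1]
truncate(a, 1): bitmap=F.............. | a=[0]
create(b): bitmap=FF............. | a=[0] b=[1]
unlink(b): bitmap=F.............. | a=[0]
unlink(a): bitmap=............... | 
create(a): bitmap=F.............. | a=[0]
append(a, 3): bitmap=FFFF........... | a=[0, 1, 2, 3]
append(a, 3): bitmap=FFFFFFF........ | a=[0, 1, 2, 3, 4, 5, 6]
append(a, 3): bitmap=FFFFFFFFFF..... | a=[0, 1, 2, 3, 4, 5, 6, 7, 8, 9]
create(b): bitmap=FFFFFFFFFFF.... | a=[0, 1, 2, 3, 4, 5, 6, 7, 8, 9] b=[10]
unlink(b): bitmap=FFFFFFFFFF..... | a=[0, 1, 2, 3, 4, 5, 6, 7, 8, 9]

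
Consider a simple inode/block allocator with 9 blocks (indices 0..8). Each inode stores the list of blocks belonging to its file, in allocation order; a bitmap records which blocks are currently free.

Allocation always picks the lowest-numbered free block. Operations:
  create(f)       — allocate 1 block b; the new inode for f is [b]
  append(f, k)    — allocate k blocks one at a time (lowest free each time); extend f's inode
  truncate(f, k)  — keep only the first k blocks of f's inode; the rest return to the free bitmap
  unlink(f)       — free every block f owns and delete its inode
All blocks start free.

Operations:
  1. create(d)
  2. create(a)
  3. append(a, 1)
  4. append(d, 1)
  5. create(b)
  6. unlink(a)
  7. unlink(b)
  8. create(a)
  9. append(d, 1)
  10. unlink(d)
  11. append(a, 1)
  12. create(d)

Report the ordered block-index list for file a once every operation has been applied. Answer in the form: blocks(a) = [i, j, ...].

blocks(a) = [1, 0]

after create(d) → d:[0]  free=[F........]
after create(a) → a:[1], d:[0]  free=[FF.......]
after append(a, 1) → a:[1, 2], d:[0]  free=[FFF......]
after append(d, 1) → a:[1, 2], d:[0, 3]  free=[FFFF.....]
after create(b) → a:[1, 2], b:[4], d:[0, 3]  free=[FFFFF....]
after unlink(a) → b:[4], d:[0, 3]  free=[F..FF....]
after unlink(b) → d:[0, 3]  free=[F..F.....]
after create(a) → a:[1], d:[0, 3]  free=[FF.F.....]
after append(d, 1) → a:[1], d:[0, 3, 2]  free=[FFFF.....]
after unlink(d) → a:[1]  free=[.F.......]
after append(a, 1) → a:[1, 0]  free=[FF.......]
after create(d) → a:[1, 0], d:[2]  free=[FFF......]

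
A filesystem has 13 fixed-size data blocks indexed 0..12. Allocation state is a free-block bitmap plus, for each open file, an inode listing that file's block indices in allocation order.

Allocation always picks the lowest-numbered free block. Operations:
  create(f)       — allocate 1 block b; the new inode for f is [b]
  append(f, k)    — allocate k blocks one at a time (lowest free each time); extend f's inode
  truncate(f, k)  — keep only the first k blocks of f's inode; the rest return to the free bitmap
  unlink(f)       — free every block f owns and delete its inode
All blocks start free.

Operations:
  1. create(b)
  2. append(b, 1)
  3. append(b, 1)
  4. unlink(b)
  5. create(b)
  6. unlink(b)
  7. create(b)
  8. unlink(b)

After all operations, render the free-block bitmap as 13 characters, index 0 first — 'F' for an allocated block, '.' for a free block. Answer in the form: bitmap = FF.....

bitmap = .............

  1. create(b)  ⇒  F............  {b→[0]}
  2. append(b, 1)  ⇒  FF...........  {b→[0, 1]}
  3. append(b, 1)  ⇒  FFF..........  {b→[0, 1, 2]}
  4. unlink(b)  ⇒  .............  {}
  5. create(b)  ⇒  F............  {b→[0]}
  6. unlink(b)  ⇒  .............  {}
  7. create(b)  ⇒  F............  {b→[0]}
  8. unlink(b)  ⇒  .............  {}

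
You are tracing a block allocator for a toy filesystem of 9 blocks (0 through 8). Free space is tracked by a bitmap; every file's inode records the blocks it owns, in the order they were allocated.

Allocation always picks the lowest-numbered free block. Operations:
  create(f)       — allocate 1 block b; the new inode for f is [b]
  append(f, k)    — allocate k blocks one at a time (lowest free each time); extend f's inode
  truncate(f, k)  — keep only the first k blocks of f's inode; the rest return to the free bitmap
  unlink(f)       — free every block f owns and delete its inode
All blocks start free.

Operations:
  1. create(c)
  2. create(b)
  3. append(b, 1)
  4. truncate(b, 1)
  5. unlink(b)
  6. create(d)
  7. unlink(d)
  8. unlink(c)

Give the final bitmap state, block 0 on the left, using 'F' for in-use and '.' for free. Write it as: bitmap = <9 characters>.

  1. create(c)  ⇒  F........  {c→[0]}
  2. create(b)  ⇒  FF.......  {b→[1]; c→[0]}
  3. append(b, 1)  ⇒  FFF......  {b→[1, 2]; c→[0]}
  4. truncate(b, 1)  ⇒  FF.......  {b→[1]; c→[0]}
  5. unlink(b)  ⇒  F........  {c→[0]}
  6. create(d)  ⇒  FF.......  {c→[0]; d→[1]}
  7. unlink(d)  ⇒  F........  {c→[0]}
  8. unlink(c)  ⇒  .........  {}

bitmap = .........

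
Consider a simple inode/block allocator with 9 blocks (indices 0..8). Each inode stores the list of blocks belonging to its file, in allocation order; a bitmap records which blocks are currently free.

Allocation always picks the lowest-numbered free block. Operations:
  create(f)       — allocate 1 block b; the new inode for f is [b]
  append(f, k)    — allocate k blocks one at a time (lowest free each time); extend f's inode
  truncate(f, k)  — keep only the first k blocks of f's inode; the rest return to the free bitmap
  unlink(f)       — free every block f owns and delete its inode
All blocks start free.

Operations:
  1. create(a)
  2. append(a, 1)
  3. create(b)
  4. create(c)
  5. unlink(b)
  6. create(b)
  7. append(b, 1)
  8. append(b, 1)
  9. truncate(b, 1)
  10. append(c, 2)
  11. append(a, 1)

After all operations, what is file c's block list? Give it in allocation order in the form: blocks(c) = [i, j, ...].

after create(a) → a:[0]  free=[F........]
after append(a, 1) → a:[0, 1]  free=[FF.......]
after create(b) → a:[0, 1], b:[2]  free=[FFF......]
after create(c) → a:[0, 1], b:[2], c:[3]  free=[FFFF.....]
after unlink(b) → a:[0, 1], c:[3]  free=[FF.F.....]
after create(b) → a:[0, 1], b:[2], c:[3]  free=[FFFF.....]
after append(b, 1) → a:[0, 1], b:[2, 4], c:[3]  free=[FFFFF....]
after append(b, 1) → a:[0, 1], b:[2, 4, 5], c:[3]  free=[FFFFFF...]
after truncate(b, 1) → a:[0, 1], b:[2], c:[3]  free=[FFFF.....]
after append(c, 2) → a:[0, 1], b:[2], c:[3, 4, 5]  free=[FFFFFF...]
after append(a, 1) → a:[0, 1, 6], b:[2], c:[3, 4, 5]  free=[FFFFFFF..]

blocks(c) = [3, 4, 5]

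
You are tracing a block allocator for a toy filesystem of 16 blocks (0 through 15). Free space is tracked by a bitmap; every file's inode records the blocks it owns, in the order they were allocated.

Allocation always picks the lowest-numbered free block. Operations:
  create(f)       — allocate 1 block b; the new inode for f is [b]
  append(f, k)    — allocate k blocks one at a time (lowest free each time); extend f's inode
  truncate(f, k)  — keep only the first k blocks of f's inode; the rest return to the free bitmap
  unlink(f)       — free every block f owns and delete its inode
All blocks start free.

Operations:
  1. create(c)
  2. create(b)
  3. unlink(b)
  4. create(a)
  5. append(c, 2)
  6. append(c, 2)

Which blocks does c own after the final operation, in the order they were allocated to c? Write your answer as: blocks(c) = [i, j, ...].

after create(c) → c:[0]  free=[F...............]
after create(b) → b:[1], c:[0]  free=[FF..............]
after unlink(b) → c:[0]  free=[F...............]
after create(a) → a:[1], c:[0]  free=[FF..............]
after append(c, 2) → a:[1], c:[0, 2, 3]  free=[FFFF............]
after append(c, 2) → a:[1], c:[0, 2, 3, 4, 5]  free=[FFFFFF..........]

blocks(c) = [0, 2, 3, 4, 5]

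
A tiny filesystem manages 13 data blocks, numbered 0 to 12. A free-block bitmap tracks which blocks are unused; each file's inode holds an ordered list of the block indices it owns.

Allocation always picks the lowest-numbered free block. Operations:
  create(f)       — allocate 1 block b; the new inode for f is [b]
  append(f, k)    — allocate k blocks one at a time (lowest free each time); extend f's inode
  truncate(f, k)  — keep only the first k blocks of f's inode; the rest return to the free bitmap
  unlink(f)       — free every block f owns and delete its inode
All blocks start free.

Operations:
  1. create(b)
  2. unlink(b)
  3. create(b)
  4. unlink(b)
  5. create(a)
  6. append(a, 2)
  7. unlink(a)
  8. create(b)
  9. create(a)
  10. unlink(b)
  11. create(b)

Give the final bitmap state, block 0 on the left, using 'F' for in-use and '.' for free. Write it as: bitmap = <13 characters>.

bitmap = FF...........

[1] create(b) — b=0 (map F............)
[2] unlink(b) —  (map .............)
[3] create(b) — b=0 (map F............)
[4] unlink(b) —  (map .............)
[5] create(a) — a=0 (map F............)
[6] append(a, 2) — a=0,1,2 (map FFF..........)
[7] unlink(a) —  (map .............)
[8] create(b) — b=0 (map F............)
[9] create(a) — a=1 b=0 (map FF...........)
[10] unlink(b) — a=1 (map .F...........)
[11] create(b) — a=1 b=0 (map FF...........)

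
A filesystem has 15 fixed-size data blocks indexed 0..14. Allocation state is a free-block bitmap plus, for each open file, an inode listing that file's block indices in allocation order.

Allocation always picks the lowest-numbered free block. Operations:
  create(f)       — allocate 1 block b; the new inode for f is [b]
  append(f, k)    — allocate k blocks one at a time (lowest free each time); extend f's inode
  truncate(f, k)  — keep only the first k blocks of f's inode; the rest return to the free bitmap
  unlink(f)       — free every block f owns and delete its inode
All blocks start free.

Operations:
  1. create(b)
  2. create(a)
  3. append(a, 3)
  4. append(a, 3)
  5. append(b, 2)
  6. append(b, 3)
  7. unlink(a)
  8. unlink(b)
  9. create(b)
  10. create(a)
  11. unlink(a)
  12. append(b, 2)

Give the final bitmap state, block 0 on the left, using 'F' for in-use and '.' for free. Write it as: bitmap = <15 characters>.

bitmap = FFF............

[1] create(b) — b=0 (map F..............)
[2] create(a) — a=1 b=0 (map FF.............)
[3] append(a, 3) — a=1,2,3,4 b=0 (map FFFFF..........)
[4] append(a, 3) — a=1,2,3,4,5,6,7 b=0 (map FFFFFFFF.......)
[5] append(b, 2) — a=1,2,3,4,5,6,7 b=0,8,9 (map FFFFFFFFFF.....)
[6] append(b, 3) — a=1,2,3,4,5,6,7 b=0,8,9,10,11,12 (map FFFFFFFFFFFFF..)
[7] unlink(a) — b=0,8,9,10,11,12 (map F.......FFFFF..)
[8] unlink(b) —  (map ...............)
[9] create(b) — b=0 (map F..............)
[10] create(a) — a=1 b=0 (map FF.............)
[11] unlink(a) — b=0 (map F..............)
[12] append(b, 2) — b=0,1,2 (map FFF............)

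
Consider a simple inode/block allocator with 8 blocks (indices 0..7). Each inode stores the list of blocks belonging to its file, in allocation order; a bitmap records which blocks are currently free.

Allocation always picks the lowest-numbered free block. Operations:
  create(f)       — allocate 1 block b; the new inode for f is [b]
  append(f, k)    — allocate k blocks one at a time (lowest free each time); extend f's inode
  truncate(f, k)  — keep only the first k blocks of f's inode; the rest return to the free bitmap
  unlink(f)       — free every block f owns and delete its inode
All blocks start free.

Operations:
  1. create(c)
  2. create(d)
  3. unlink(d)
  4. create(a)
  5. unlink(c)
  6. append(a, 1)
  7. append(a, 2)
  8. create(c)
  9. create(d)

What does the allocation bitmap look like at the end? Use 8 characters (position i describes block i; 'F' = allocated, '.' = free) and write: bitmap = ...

bitmap = FFFFFF..

[1] create(c) — c=0 (map F.......)
[2] create(d) — c=0 d=1 (map FF......)
[3] unlink(d) — c=0 (map F.......)
[4] create(a) — a=1 c=0 (map FF......)
[5] unlink(c) — a=1 (map .F......)
[6] append(a, 1) — a=1,0 (map FF......)
[7] append(a, 2) — a=1,0,2,3 (map FFFF....)
[8] create(c) — a=1,0,2,3 c=4 (map FFFFF...)
[9] create(d) — a=1,0,2,3 c=4 d=5 (map FFFFFF..)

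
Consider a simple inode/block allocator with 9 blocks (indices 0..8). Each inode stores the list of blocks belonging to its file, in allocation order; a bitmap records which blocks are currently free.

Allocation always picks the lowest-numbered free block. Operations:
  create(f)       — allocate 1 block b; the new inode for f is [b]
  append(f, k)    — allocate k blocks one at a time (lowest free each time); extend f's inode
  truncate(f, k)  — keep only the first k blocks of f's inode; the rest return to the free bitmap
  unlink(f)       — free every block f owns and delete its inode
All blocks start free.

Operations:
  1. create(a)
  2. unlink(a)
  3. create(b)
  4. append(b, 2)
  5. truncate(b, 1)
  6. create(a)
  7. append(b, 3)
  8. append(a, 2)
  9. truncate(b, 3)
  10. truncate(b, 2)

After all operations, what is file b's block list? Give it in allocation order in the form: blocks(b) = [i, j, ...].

after create(a) → a:[0]  free=[F........]
after unlink(a) →   free=[.........]
after create(b) → b:[0]  free=[F........]
after append(b, 2) → b:[0, 1, 2]  free=[FFF......]
after truncate(b, 1) → b:[0]  free=[F........]
after create(a) → a:[1], b:[0]  free=[FF.......]
after append(b, 3) → a:[1], b:[0, 2, 3, 4]  free=[FFFFF....]
after append(a, 2) → a:[1, 5, 6], b:[0, 2, 3, 4]  free=[FFFFFFF..]
after truncate(b, 3) → a:[1, 5, 6], b:[0, 2, 3]  free=[FFFF.FF..]
after truncate(b, 2) → a:[1, 5, 6], b:[0, 2]  free=[FFF..FF..]

blocks(b) = [0, 2]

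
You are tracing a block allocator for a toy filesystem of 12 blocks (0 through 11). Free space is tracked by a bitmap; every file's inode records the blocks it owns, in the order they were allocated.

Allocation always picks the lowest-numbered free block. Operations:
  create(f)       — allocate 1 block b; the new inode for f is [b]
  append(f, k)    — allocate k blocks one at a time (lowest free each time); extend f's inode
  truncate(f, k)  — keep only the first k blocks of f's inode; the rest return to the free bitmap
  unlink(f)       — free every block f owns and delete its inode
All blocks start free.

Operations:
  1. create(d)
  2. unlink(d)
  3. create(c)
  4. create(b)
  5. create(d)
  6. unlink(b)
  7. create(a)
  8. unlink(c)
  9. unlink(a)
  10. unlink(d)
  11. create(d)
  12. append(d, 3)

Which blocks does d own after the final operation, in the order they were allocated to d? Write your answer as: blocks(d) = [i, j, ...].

blocks(d) = [0, 1, 2, 3]

  1. create(d)  ⇒  F...........  {d→[0]}
  2. unlink(d)  ⇒  ............  {}
  3. create(c)  ⇒  F...........  {c→[0]}
  4. create(b)  ⇒  FF..........  {b→[1]; c→[0]}
  5. create(d)  ⇒  FFF.........  {b→[1]; c→[0]; d→[2]}
  6. unlink(b)  ⇒  F.F.........  {c→[0]; d→[2]}
  7. create(a)  ⇒  FFF.........  {a→[1]; c→[0]; d→[2]}
  8. unlink(c)  ⇒  .FF.........  {a→[1]; d→[2]}
  9. unlink(a)  ⇒  ..F.........  {d→[2]}
  10. unlink(d)  ⇒  ............  {}
  11. create(d)  ⇒  F...........  {d→[0]}
  12. append(d, 3)  ⇒  FFFF........  {d→[0, 1, 2, 3]}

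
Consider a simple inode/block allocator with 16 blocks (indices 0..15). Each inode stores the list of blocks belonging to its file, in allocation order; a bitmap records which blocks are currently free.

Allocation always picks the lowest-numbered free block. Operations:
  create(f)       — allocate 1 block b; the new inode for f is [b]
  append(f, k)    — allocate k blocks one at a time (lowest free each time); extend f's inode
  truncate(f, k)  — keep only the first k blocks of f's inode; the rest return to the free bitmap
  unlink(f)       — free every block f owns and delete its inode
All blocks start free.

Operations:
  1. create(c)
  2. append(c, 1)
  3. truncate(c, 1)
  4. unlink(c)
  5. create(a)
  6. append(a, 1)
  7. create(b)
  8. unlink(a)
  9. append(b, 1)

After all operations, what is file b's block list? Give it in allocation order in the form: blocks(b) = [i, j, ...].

blocks(b) = [2, 0]

[1] create(c) — c=0 (map F...............)
[2] append(c, 1) — c=0,1 (map FF..............)
[3] truncate(c, 1) — c=0 (map F...............)
[4] unlink(c) —  (map ................)
[5] create(a) — a=0 (map F...............)
[6] append(a, 1) — a=0,1 (map FF..............)
[7] create(b) — a=0,1 b=2 (map FFF.............)
[8] unlink(a) — b=2 (map ..F.............)
[9] append(b, 1) — b=2,0 (map F.F.............)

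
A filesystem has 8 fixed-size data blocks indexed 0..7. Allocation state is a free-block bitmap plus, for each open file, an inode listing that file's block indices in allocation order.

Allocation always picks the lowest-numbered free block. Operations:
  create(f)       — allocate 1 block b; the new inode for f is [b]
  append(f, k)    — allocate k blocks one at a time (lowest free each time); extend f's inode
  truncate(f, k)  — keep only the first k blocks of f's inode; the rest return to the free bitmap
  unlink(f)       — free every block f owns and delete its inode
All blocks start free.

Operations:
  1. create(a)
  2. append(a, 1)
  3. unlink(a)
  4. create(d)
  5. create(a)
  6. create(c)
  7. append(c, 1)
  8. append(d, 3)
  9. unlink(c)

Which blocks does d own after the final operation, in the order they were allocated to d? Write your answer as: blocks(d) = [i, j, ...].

[1] create(a) — a=0 (map F.......)
[2] append(a, 1) — a=0,1 (map FF......)
[3] unlink(a) —  (map ........)
[4] create(d) — d=0 (map F.......)
[5] create(a) — a=1 d=0 (map FF......)
[6] create(c) — a=1 c=2 d=0 (map FFF.....)
[7] append(c, 1) — a=1 c=2,3 d=0 (map FFFF....)
[8] append(d, 3) — a=1 c=2,3 d=0,4,5,6 (map FFFFFFF.)
[9] unlink(c) — a=1 d=0,4,5,6 (map FF..FFF.)

blocks(d) = [0, 4, 5, 6]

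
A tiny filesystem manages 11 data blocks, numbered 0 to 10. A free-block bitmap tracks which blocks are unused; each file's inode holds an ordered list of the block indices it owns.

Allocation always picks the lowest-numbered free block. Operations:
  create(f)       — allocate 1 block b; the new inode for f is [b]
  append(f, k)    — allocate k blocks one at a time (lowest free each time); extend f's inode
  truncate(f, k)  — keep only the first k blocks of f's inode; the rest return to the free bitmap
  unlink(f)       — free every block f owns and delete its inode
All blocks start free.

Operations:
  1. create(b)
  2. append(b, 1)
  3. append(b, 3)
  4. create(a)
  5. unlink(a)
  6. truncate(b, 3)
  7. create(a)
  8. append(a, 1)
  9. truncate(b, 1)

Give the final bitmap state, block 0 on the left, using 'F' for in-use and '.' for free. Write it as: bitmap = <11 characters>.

bitmap = F..FF......

[1] create(b) — b=0 (map F..........)
[2] append(b, 1) — b=0,1 (map FF.........)
[3] append(b, 3) — b=0,1,2,3,4 (map FFFFF......)
[4] create(a) — a=5 b=0,1,2,3,4 (map FFFFFF.....)
[5] unlink(a) — b=0,1,2,3,4 (map FFFFF......)
[6] truncate(b, 3) — b=0,1,2 (map FFF........)
[7] create(a) — a=3 b=0,1,2 (map FFFF.......)
[8] append(a, 1) — a=3,4 b=0,1,2 (map FFFFF......)
[9] truncate(b, 1) — a=3,4 b=0 (map F..FF......)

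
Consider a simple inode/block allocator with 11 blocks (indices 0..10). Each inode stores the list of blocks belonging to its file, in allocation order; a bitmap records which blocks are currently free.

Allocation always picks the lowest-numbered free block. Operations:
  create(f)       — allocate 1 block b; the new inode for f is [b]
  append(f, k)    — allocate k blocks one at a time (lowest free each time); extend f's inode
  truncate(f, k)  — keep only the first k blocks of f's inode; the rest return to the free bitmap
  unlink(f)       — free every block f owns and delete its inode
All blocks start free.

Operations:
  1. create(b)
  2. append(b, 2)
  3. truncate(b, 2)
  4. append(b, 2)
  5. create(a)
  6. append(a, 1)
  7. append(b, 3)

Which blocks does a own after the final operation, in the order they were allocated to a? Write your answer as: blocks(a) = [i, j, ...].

blocks(a) = [4, 5]

create(b): bitmap=F.......... | b=[0]
append(b, 2): bitmap=FFF........ | b=[0, 1, 2]
truncate(b, 2): bitmap=FF......... | b=[0, 1]
append(b, 2): bitmap=FFFF....... | b=[0, 1, 2, 3]
create(a): bitmap=FFFFF...... | a=[4] b=[0, 1, 2, 3]
append(a, 1): bitmap=FFFFFF..... | a=[4, 5] b=[0, 1, 2, 3]
append(b, 3): bitmap=FFFFFFFFF.. | a=[4, 5] b=[0, 1, 2, 3, 6, 7, 8]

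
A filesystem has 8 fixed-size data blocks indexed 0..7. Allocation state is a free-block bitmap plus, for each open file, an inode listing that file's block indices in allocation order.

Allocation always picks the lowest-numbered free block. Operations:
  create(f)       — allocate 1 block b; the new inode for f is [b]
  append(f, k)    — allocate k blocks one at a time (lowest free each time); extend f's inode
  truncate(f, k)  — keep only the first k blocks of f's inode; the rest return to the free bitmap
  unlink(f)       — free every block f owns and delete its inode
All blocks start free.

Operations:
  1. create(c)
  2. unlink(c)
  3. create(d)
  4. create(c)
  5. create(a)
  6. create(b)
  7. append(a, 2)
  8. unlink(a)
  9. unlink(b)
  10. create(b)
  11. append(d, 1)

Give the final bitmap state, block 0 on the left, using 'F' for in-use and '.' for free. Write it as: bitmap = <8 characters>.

bitmap = FFFF....

  1. create(c)  ⇒  F.......  {c→[0]}
  2. unlink(c)  ⇒  ........  {}
  3. create(d)  ⇒  F.......  {d→[0]}
  4. create(c)  ⇒  FF......  {c→[1]; d→[0]}
  5. create(a)  ⇒  FFF.....  {a→[2]; c→[1]; d→[0]}
  6. create(b)  ⇒  FFFF....  {a→[2]; b→[3]; c→[1]; d→[0]}
  7. append(a, 2)  ⇒  FFFFFF..  {a→[2, 4, 5]; b→[3]; c→[1]; d→[0]}
  8. unlink(a)  ⇒  FF.F....  {b→[3]; c→[1]; d→[0]}
  9. unlink(b)  ⇒  FF......  {c→[1]; d→[0]}
  10. create(b)  ⇒  FFF.....  {b→[2]; c→[1]; d→[0]}
  11. append(d, 1)  ⇒  FFFF....  {b→[2]; c→[1]; d→[0, 3]}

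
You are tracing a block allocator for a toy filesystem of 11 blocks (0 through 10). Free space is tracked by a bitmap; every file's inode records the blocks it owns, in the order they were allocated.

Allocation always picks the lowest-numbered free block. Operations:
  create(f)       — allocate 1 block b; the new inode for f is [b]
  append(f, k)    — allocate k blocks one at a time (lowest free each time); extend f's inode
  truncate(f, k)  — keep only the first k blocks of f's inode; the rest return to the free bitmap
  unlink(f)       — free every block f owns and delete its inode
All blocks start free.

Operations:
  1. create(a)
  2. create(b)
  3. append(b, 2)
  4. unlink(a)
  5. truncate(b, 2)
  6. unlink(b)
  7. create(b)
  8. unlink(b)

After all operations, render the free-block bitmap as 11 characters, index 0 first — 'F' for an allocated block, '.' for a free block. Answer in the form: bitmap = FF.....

after create(a) → a:[0]  free=[F..........]
after create(b) → a:[0], b:[1]  free=[FF.........]
after append(b, 2) → a:[0], b:[1, 2, 3]  free=[FFFF.......]
after unlink(a) → b:[1, 2, 3]  free=[.FFF.......]
after truncate(b, 2) → b:[1, 2]  free=[.FF........]
after unlink(b) →   free=[...........]
after create(b) → b:[0]  free=[F..........]
after unlink(b) →   free=[...........]

bitmap = ...........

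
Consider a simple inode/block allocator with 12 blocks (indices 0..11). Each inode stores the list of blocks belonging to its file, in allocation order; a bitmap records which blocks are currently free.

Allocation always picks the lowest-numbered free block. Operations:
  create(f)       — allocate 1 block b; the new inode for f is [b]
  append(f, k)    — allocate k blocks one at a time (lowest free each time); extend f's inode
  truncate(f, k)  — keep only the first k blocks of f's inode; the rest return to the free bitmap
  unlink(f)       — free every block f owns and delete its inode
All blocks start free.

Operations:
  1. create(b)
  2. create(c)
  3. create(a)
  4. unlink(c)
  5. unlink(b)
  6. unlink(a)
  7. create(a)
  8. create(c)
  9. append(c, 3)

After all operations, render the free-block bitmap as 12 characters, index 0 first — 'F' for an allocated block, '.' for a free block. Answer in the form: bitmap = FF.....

[1] create(b) — b=0 (map F...........)
[2] create(c) — b=0 c=1 (map FF..........)
[3] create(a) — a=2 b=0 c=1 (map FFF.........)
[4] unlink(c) — a=2 b=0 (map F.F.........)
[5] unlink(b) — a=2 (map ..F.........)
[6] unlink(a) —  (map ............)
[7] create(a) — a=0 (map F...........)
[8] create(c) — a=0 c=1 (map FF..........)
[9] append(c, 3) — a=0 c=1,2,3,4 (map FFFFF.......)

bitmap = FFFFF.......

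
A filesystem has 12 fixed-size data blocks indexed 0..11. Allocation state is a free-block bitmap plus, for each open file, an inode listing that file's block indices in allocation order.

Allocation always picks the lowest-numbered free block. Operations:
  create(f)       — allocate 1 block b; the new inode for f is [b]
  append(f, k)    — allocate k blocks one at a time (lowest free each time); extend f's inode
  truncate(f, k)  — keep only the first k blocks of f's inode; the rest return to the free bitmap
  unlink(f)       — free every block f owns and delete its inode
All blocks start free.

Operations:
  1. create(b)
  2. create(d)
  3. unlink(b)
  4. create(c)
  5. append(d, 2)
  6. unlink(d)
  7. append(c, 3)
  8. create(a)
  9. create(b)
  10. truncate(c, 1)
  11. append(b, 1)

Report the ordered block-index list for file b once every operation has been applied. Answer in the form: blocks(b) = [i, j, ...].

[1] create(b) — b=0 (map F...........)
[2] create(d) — b=0 d=1 (map FF..........)
[3] unlink(b) — d=1 (map .F..........)
[4] create(c) — c=0 d=1 (map FF..........)
[5] append(d, 2) — c=0 d=1,2,3 (map FFFF........)
[6] unlink(d) — c=0 (map F...........)
[7] append(c, 3) — c=0,1,2,3 (map FFFF........)
[8] create(a) — a=4 c=0,1,2,3 (map FFFFF.......)
[9] create(b) — a=4 b=5 c=0,1,2,3 (map FFFFFF......)
[10] truncate(c, 1) — a=4 b=5 c=0 (map F...FF......)
[11] append(b, 1) — a=4 b=5,1 c=0 (map FF..FF......)

blocks(b) = [5, 1]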